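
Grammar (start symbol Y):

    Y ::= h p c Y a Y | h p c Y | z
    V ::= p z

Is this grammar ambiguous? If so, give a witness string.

Witness: h p c h p c z a z

Derivation 1: Y ⇒ h p c Y a Y ⇒ h p c h p c Y a Y ⇒ h p c h p c z a Y ⇒ h p c h p c z a z
Derivation 2: Y ⇒ h p c Y ⇒ h p c h p c Y a Y ⇒ h p c h p c z a Y ⇒ h p c h p c z a z

Two distinct leftmost derivations for the same string.

Ambiguous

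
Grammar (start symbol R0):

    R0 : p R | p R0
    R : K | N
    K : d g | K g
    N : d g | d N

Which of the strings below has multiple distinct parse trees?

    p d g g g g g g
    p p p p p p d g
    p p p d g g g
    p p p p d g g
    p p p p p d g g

p d g g g g g g: 1 tree
p p p p p p d g: 2 trees
p p p d g g g: 1 tree
p p p p d g g: 1 tree
p p p p p d g g: 1 tree

p p p p p p d g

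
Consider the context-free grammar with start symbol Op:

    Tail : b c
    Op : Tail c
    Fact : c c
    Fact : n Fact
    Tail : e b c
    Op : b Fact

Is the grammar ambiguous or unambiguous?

Witness: b c c

Derivation 1: Op ⇒ Tail c ⇒ b c c
Derivation 2: Op ⇒ b Fact ⇒ b c c

Two distinct leftmost derivations for the same string.

Ambiguous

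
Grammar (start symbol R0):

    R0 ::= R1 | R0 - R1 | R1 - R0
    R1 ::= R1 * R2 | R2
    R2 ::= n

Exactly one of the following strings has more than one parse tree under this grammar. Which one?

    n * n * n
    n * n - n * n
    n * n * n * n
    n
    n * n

n * n * n: 1 tree
n * n - n * n: 2 trees
n * n * n * n: 1 tree
n: 1 tree
n * n: 1 tree

n * n - n * n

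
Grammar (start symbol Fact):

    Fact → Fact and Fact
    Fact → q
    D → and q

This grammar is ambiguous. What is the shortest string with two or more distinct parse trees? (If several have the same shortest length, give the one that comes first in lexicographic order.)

length 1: no string has ≥2 trees
length 3: no string has ≥2 trees
length 5: q and q and q has 2 parse trees

Two derivations of q and q and q:
  Fact ⇒ Fact and Fact ⇒ Fact and Fact and Fact ⇒ q and Fact and Fact ⇒ q and q and Fact ⇒ q and q and q
  Fact ⇒ Fact and Fact ⇒ q and Fact ⇒ q and Fact and Fact ⇒ q and q and Fact ⇒ q and q and q

q and q and q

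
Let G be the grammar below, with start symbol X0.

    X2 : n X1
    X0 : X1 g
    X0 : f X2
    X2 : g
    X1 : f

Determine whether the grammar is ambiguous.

Witness: f g

Derivation 1: X0 ⇒ X1 g ⇒ f g
Derivation 2: X0 ⇒ f X2 ⇒ f g

Two distinct leftmost derivations for the same string.

Ambiguous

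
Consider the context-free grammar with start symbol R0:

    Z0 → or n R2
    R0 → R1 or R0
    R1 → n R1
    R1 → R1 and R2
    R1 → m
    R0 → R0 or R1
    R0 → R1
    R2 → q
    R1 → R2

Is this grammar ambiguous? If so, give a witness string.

Witness: m or m

Derivation 1: R0 ⇒ R1 or R0 ⇒ m or R0 ⇒ m or R1 ⇒ m or m
Derivation 2: R0 ⇒ R0 or R1 ⇒ R1 or R1 ⇒ m or R1 ⇒ m or m

Two distinct leftmost derivations for the same string.

Ambiguous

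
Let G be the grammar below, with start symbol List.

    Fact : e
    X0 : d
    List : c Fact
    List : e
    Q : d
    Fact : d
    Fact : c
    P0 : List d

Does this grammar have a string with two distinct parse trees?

Only List, Fact are reachable from List; ignoring the rest: Restricted to the reachable nonterminals, every rule has the form A → t or A → t B, and no two rules for the same A share a first terminal. The grammar encodes a DFA — one run per string.

Unambiguous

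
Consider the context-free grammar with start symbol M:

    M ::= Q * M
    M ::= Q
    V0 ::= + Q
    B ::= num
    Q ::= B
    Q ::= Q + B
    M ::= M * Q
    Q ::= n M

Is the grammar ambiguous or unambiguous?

Ambiguous

Witness: num * num

Derivation 1: M ⇒ Q * M ⇒ B * M ⇒ num * M ⇒ num * Q ⇒ num * B ⇒ num * num
Derivation 2: M ⇒ M * Q ⇒ Q * Q ⇒ B * Q ⇒ num * Q ⇒ num * B ⇒ num * num

Two distinct leftmost derivations for the same string.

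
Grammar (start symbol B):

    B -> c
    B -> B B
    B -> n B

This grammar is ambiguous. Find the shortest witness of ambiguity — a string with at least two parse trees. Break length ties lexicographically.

c c c

length 1: no string has ≥2 trees
length 2: no string has ≥2 trees
length 3: c c c has 2 parse trees

Two derivations of c c c:
  B ⇒ B B ⇒ c B ⇒ c B B ⇒ c c B ⇒ c c c
  B ⇒ B B ⇒ B B B ⇒ c B B ⇒ c c B ⇒ c c c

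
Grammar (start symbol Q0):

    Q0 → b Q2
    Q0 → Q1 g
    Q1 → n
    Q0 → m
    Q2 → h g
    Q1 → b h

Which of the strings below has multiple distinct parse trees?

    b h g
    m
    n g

b h g: 2 trees
m: 1 tree
n g: 1 tree

b h g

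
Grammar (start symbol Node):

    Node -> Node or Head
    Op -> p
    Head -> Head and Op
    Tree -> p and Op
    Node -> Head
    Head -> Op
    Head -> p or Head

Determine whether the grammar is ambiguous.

Ambiguous

Witness: p or p

Derivation 1: Node ⇒ Node or Head ⇒ Head or Head ⇒ Op or Head ⇒ p or Head ⇒ p or Op ⇒ p or p
Derivation 2: Node ⇒ Head ⇒ p or Head ⇒ p or Op ⇒ p or p

Two distinct leftmost derivations for the same string.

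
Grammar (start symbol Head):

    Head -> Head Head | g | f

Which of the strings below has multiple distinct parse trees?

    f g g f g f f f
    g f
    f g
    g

f g g f g f f f: 429 trees
g f: 1 tree
f g: 1 tree
g: 1 tree

f g g f g f f f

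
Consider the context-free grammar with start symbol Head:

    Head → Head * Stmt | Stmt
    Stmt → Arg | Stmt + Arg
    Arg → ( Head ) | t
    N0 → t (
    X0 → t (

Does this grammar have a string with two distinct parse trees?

(N0, X0 are unreachable from Head, so their rules don't affect L(Head).) This is a standard precedence ladder (Head over Stmt over Arg), with each level left-recursive on its own operator ('*' at Head, '+' at Stmt). That structure is LR(1), hence unambiguous.

Unambiguous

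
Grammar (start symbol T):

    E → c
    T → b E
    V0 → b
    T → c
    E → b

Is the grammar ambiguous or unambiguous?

Unambiguous

(V0 is unreachable from T, so its rules don't affect L(T).) The reachable rules are right-linear with at most one rule per (nonterminal, next-terminal) pair. Each input token forces the next rule, so parsing is deterministic.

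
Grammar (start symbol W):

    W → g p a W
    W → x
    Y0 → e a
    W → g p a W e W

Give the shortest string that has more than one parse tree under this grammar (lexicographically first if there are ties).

length 1: no string has ≥2 trees
length 4: no string has ≥2 trees
length 6: no string has ≥2 trees
length 7: no string has ≥2 trees
length 9: g p a g p a x e x has 2 parse trees

Two derivations of g p a g p a x e x:
  W ⇒ g p a W ⇒ g p a g p a W e W ⇒ g p a g p a x e W ⇒ g p a g p a x e x
  W ⇒ g p a W e W ⇒ g p a g p a W e W ⇒ g p a g p a x e W ⇒ g p a g p a x e x

g p a g p a x e x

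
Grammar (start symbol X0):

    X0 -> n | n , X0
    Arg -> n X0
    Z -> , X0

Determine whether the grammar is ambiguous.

Unambiguous

Only X0 is reachable from X0; ignoring the rest: Right-recursive list with a separator: after each atom, whether the separator follows determines the rule. One parse per string.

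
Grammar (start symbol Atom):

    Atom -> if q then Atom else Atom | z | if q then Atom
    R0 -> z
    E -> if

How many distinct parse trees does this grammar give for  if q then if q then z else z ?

2

Parse trees for if q then if q then z else z:
  [Atom if q then [Atom if q then [Atom z]] else [Atom z]]
  [Atom if q then [Atom if q then [Atom z] else [Atom z]]]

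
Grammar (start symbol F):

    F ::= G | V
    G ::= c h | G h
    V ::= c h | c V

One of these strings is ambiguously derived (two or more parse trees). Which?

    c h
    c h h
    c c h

c h: 2 trees
c h h: 1 tree
c c h: 1 tree

c h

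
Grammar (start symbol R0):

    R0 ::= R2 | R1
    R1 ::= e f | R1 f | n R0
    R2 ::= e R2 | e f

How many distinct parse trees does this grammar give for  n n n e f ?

Parse trees for n n n e f:
  [R0 [R1 n [R0 [R1 n [R0 [R1 n [R0 [R2 e f]]]]]]]]
  [R0 [R1 n [R0 [R1 n [R0 [R1 n [R0 [R1 e f]]]]]]]]

2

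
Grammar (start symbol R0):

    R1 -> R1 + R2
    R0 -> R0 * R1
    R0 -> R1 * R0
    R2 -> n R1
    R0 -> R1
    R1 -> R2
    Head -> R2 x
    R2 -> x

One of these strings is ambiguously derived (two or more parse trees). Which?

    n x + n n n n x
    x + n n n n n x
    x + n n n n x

n x + n n n n x: 2 trees
x + n n n n n x: 1 tree
x + n n n n x: 1 tree

n x + n n n n x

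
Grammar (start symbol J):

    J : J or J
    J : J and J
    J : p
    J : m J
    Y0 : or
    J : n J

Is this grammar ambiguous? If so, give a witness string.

Ambiguous

Witness: m p and p

Derivation 1: J ⇒ J and J ⇒ m J and J ⇒ m p and J ⇒ m p and p
Derivation 2: J ⇒ m J ⇒ m J and J ⇒ m p and J ⇒ m p and p

Two distinct leftmost derivations for the same string.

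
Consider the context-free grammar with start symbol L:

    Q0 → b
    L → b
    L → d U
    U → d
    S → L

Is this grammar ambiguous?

(Q0, S are unreachable from L, so their rules don't affect L(L).) Each reachable nonterminal has at most one production per leading terminal, and all productions are right-linear; the derivation is determined token-by-token.

Unambiguous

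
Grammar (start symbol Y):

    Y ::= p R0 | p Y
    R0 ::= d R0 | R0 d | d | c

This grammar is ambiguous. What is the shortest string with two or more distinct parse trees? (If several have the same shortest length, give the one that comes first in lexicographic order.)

length 2: no string has ≥2 trees
length 3: p d d has 2 parse trees

Two derivations of p d d:
  Y ⇒ p R0 ⇒ p d R0 ⇒ p d d
  Y ⇒ p R0 ⇒ p R0 d ⇒ p d d

p d d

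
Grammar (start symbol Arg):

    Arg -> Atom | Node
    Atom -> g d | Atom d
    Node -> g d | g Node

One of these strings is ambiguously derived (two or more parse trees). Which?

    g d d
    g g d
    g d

g d

g d d: 1 tree
g g d: 1 tree
g d: 2 trees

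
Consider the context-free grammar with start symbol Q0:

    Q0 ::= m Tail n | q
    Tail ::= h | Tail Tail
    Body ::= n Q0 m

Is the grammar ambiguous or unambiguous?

Ambiguous

Witness: m h h h n

Derivation 1: Q0 ⇒ m Tail n ⇒ m Tail Tail n ⇒ m h Tail n ⇒ m h Tail Tail n ⇒ m h h Tail n ⇒ m h h h n
Derivation 2: Q0 ⇒ m Tail n ⇒ m Tail Tail n ⇒ m Tail Tail Tail n ⇒ m h Tail Tail n ⇒ m h h Tail n ⇒ m h h h n

Two distinct leftmost derivations for the same string.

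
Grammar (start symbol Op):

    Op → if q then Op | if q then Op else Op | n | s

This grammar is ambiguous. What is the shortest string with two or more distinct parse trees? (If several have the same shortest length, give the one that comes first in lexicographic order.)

length 1: no string has ≥2 trees
length 4: no string has ≥2 trees
length 6: no string has ≥2 trees
length 7: no string has ≥2 trees
length 9: if q then if q then n else n has 2 parse trees

Two derivations of if q then if q then n else n:
  Op ⇒ if q then Op ⇒ if q then if q then Op else Op ⇒ if q then if q then n else Op ⇒ if q then if q then n else n
  Op ⇒ if q then Op else Op ⇒ if q then if q then Op else Op ⇒ if q then if q then n else Op ⇒ if q then if q then n else n

if q then if q then n else n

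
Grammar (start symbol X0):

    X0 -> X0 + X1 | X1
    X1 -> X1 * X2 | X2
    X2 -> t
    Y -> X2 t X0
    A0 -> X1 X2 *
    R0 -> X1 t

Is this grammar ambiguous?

Only X0, X1, X2 are reachable from X0; ignoring the rest: X0 → X0 + X1 | X1  ;  X1 → X1 * X2 | X2  — a left-associative chain with X2 at the bottom. Each string factors uniquely by precedence.

Unambiguous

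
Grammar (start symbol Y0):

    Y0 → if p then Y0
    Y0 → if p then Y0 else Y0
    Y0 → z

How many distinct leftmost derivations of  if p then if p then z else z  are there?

Parse trees for if p then if p then z else z:
  [Y0 if p then [Y0 if p then [Y0 z] else [Y0 z]]]
  [Y0 if p then [Y0 if p then [Y0 z]] else [Y0 z]]

2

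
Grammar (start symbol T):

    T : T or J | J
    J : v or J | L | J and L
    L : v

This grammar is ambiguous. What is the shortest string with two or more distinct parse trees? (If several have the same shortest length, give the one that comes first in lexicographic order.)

v or v

length 1: no string has ≥2 trees
length 3: v or v has 2 parse trees

Two derivations of v or v:
  T ⇒ T or J ⇒ J or J ⇒ L or J ⇒ v or J ⇒ v or L ⇒ v or v
  T ⇒ J ⇒ v or J ⇒ v or L ⇒ v or v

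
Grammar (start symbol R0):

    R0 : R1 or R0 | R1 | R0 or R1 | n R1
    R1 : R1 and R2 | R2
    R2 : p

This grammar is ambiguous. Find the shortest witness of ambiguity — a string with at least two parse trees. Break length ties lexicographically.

p or p

length 1: no string has ≥2 trees
length 2: no string has ≥2 trees
length 3: p or p has 2 parse trees

Two derivations of p or p:
  R0 ⇒ R1 or R0 ⇒ R2 or R0 ⇒ p or R0 ⇒ p or R1 ⇒ p or R2 ⇒ p or p
  R0 ⇒ R0 or R1 ⇒ R1 or R1 ⇒ R2 or R1 ⇒ p or R1 ⇒ p or R2 ⇒ p or p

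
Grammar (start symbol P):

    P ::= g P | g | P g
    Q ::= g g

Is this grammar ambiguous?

Ambiguous

Witness: g g

Derivation 1: P ⇒ g P ⇒ g g
Derivation 2: P ⇒ P g ⇒ g g

Two distinct leftmost derivations for the same string.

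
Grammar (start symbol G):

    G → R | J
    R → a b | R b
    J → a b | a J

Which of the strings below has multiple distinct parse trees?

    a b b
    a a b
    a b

a b

a b b: 1 tree
a a b: 1 tree
a b: 2 trees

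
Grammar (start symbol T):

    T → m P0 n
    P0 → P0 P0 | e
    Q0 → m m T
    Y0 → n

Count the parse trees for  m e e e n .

2

Parse trees for m e e e n:
  [T m [P0 [P0 e] [P0 [P0 e] [P0 e]]] n]
  [T m [P0 [P0 [P0 e] [P0 e]] [P0 e]] n]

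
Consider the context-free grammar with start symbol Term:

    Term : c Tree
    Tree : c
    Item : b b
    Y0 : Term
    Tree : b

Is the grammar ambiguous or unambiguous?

Unambiguous

(Y0, Item are unreachable from Term, so their rules don't affect L(Term).) Each reachable nonterminal has at most one production per leading terminal, and all productions are right-linear; the derivation is determined token-by-token.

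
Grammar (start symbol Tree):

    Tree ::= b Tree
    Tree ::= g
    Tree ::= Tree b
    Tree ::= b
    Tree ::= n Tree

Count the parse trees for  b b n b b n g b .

7

Parse trees for b b n b b n g b:
  [Tree b [Tree b [Tree [Tree n [Tree b [Tree b [Tree n [Tree g]]]]] b]]]
  [Tree b [Tree b [Tree n [Tree b [Tree b [Tree [Tree n [Tree g]] b]]]]]]
  [Tree b [Tree b [Tree n [Tree b [Tree b [Tree n [Tree [Tree g] b]]]]]]]
  [Tree b [Tree b [Tree n [Tree b [Tree [Tree b [Tree n [Tree g]]] b]]]]]
  [Tree b [Tree b [Tree n [Tree [Tree b [Tree b [Tree n [Tree g]]]] b]]]]
  [Tree b [Tree [Tree b [Tree n [Tree b [Tree b [Tree n [Tree g]]]]]] b]]
  [Tree [Tree b [Tree b [Tree n [Tree b [Tree b [Tree n [Tree g]]]]]]] b]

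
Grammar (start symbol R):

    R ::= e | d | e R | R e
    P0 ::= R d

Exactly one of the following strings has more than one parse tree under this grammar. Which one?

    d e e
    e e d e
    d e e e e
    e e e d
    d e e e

e e d e

d e e: 1 tree
e e d e: 3 trees
d e e e e: 1 tree
e e e d: 1 tree
d e e e: 1 tree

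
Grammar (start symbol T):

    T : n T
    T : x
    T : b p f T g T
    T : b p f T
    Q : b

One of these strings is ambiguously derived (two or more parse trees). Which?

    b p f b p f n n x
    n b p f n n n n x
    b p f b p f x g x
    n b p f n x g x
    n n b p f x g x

b p f b p f n n x: 1 tree
n b p f n n n n x: 1 tree
b p f b p f x g x: 2 trees
n b p f n x g x: 1 tree
n n b p f x g x: 1 tree

b p f b p f x g x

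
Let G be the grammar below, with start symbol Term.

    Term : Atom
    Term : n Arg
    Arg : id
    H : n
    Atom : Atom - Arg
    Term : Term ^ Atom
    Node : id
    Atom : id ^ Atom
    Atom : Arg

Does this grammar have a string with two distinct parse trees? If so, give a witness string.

Ambiguous

Witness: id ^ id

Derivation 1: Term ⇒ Atom ⇒ id ^ Atom ⇒ id ^ Arg ⇒ id ^ id
Derivation 2: Term ⇒ Term ^ Atom ⇒ Atom ^ Atom ⇒ Arg ^ Atom ⇒ id ^ Atom ⇒ id ^ Arg ⇒ id ^ id

Two distinct leftmost derivations for the same string.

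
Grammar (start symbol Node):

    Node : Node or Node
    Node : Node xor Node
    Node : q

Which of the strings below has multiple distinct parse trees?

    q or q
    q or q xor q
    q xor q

q or q: 1 tree
q or q xor q: 2 trees
q xor q: 1 tree

q or q xor q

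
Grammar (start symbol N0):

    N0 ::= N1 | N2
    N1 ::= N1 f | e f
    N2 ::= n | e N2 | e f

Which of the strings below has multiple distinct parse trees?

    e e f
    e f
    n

e f

e e f: 1 tree
e f: 2 trees
n: 1 tree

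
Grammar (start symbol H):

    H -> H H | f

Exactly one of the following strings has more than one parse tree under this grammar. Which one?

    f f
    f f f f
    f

f f: 1 tree
f f f f: 5 trees
f: 1 tree

f f f f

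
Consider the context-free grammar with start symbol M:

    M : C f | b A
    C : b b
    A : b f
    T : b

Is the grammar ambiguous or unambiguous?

Witness: b b f

Derivation 1: M ⇒ C f ⇒ b b f
Derivation 2: M ⇒ b A ⇒ b b f

Two distinct leftmost derivations for the same string.

Ambiguous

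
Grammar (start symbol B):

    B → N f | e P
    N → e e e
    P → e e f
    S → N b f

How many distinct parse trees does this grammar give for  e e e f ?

Parse trees for e e e f:
  [B [N e e e] f]
  [B e [P e e f]]

2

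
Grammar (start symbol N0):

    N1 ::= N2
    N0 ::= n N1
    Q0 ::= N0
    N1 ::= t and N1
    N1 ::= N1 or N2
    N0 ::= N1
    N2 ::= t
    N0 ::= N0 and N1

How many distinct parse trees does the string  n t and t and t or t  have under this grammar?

Parse trees for n t and t and t or t:
  [N0 n [N1 t and [N1 t and [N1 [N1 [N2 t]] or [N2 t]]]]]
  [N0 n [N1 t and [N1 [N1 t and [N1 [N2 t]]] or [N2 t]]]]
  [N0 n [N1 [N1 t and [N1 t and [N1 [N2 t]]]] or [N2 t]]]
  [N0 [N0 n [N1 [N2 t]]] and [N1 t and [N1 [N1 [N2 t]] or [N2 t]]]]
  [N0 [N0 n [N1 [N2 t]]] and [N1 [N1 t and [N1 [N2 t]]] or [N2 t]]]
  [N0 [N0 n [N1 t and [N1 [N2 t]]]] and [N1 [N1 [N2 t]] or [N2 t]]]
  [N0 [N0 [N0 n [N1 [N2 t]]] and [N1 [N2 t]]] and [N1 [N1 [N2 t]] or [N2 t]]]

7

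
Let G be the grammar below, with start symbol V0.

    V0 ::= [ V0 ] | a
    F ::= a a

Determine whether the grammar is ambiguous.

Unambiguous

Only V0 is reachable from V0; ignoring the rest: L(V0) is { openⁿ atom closeⁿ : n ≥ 0 }. The bracket depth fixes n, and the derivation is forced at every step.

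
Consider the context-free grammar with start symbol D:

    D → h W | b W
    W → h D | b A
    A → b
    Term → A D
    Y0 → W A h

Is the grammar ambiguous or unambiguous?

Unambiguous

Only D, W, A are reachable from D; ignoring the rest: Each reachable nonterminal has at most one production per leading terminal, and all productions are right-linear; the derivation is determined token-by-token.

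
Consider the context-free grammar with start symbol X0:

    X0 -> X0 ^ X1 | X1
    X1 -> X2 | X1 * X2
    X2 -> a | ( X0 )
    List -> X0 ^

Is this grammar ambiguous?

(List is unreachable from X0, so its rules don't affect L(X0).) X0 → X0 ^ X1 | X1  ;  X1 → X1 * X2 | X2  — a left-associative chain with X2 at the bottom. Each string factors uniquely by precedence.

Unambiguous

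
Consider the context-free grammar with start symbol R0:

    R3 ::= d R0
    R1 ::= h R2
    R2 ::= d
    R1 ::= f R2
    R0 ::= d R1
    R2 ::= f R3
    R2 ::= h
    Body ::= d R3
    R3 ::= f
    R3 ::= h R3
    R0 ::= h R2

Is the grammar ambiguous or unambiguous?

Unambiguous

Only R0, R1, R2, R3 are reachable from R0; ignoring the rest: The reachable rules are right-linear with at most one rule per (nonterminal, next-terminal) pair. Each input token forces the next rule, so parsing is deterministic.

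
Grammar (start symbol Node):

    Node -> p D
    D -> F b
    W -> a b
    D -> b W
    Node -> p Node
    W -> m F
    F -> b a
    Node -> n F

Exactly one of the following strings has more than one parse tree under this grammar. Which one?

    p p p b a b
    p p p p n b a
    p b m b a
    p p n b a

p p p b a b

p p p b a b: 2 trees
p p p p n b a: 1 tree
p b m b a: 1 tree
p p n b a: 1 tree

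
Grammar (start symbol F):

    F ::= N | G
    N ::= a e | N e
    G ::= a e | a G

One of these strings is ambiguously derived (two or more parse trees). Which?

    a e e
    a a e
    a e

a e

a e e: 1 tree
a a e: 1 tree
a e: 2 trees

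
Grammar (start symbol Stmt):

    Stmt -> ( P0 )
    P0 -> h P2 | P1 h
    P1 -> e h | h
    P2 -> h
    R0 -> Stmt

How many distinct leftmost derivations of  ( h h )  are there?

Parse trees for ( h h ):
  [Stmt ( [P0 h [P2 h]] )]
  [Stmt ( [P0 [P1 h] h] )]

2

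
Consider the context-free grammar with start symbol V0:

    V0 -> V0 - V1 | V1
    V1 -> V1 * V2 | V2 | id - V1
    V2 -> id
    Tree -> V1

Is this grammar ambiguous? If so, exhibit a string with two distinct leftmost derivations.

Witness: id - id

Derivation 1: V0 ⇒ V0 - V1 ⇒ V1 - V1 ⇒ V2 - V1 ⇒ id - V1 ⇒ id - V2 ⇒ id - id
Derivation 2: V0 ⇒ V1 ⇒ id - V1 ⇒ id - V2 ⇒ id - id

Two distinct leftmost derivations for the same string.

Ambiguous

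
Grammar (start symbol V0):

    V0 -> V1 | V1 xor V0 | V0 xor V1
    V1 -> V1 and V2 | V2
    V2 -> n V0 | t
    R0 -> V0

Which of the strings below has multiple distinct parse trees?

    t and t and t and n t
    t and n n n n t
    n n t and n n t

t and t and t and n t: 1 tree
t and n n n n t: 1 tree
n n t and n n t: 3 trees

n n t and n n t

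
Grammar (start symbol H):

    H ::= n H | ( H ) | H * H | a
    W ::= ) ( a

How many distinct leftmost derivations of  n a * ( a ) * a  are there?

Parse trees for n a * ( a ) * a:
  [H n [H [H a] * [H [H ( [H a] )] * [H a]]]]
  [H n [H [H [H a] * [H ( [H a] )]] * [H a]]]
  [H [H n [H a]] * [H [H ( [H a] )] * [H a]]]
  [H [H n [H [H a] * [H ( [H a] )]]] * [H a]]
  [H [H [H n [H a]] * [H ( [H a] )]] * [H a]]

5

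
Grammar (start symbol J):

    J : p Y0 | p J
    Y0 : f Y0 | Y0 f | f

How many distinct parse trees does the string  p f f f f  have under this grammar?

8

Parse trees for p f f f f:
  [J p [Y0 f [Y0 f [Y0 f [Y0 f]]]]]
  [J p [Y0 f [Y0 f [Y0 [Y0 f] f]]]]
  [J p [Y0 f [Y0 [Y0 f [Y0 f]] f]]]
  [J p [Y0 f [Y0 [Y0 [Y0 f] f] f]]]
  [J p [Y0 [Y0 f [Y0 f [Y0 f]]] f]]
  [J p [Y0 [Y0 f [Y0 [Y0 f] f]] f]]
  [J p [Y0 [Y0 [Y0 f [Y0 f]] f] f]]
  [J p [Y0 [Y0 [Y0 [Y0 f] f] f] f]]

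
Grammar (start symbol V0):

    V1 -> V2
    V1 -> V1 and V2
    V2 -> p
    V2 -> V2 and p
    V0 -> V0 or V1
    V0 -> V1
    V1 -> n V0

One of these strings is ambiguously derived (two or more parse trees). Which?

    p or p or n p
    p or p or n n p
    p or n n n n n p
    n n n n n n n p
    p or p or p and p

p or p or p and p

p or p or n p: 1 tree
p or p or n n p: 1 tree
p or n n n n n p: 1 tree
n n n n n n n p: 1 tree
p or p or p and p: 2 trees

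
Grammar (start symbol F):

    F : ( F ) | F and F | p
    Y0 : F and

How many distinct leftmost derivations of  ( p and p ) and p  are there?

1

Parse trees for ( p and p ) and p:
  [F [F ( [F [F p] and [F p]] )] and [F p]]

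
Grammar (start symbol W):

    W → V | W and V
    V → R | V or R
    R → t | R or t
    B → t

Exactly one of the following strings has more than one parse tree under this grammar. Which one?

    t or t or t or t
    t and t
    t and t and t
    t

t or t or t or t: 8 trees
t and t: 1 tree
t and t and t: 1 tree
t: 1 tree

t or t or t or t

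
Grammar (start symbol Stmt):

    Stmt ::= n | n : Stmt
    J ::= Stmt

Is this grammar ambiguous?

Only Stmt is reachable from Stmt; ignoring the rest: The reachable grammar is A → atom sep A | atom. Each atom is followed by either the separator (recurse) or end-of-string (stop) — no choice point.

Unambiguous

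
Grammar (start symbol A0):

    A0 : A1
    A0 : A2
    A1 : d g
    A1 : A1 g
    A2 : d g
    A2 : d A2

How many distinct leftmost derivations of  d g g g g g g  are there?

Parse trees for d g g g g g g:
  [A0 [A1 [A1 [A1 [A1 [A1 [A1 d g] g] g] g] g] g]]

1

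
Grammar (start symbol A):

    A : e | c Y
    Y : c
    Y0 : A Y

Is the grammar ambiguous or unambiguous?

Unambiguous

(Y0 is unreachable from A, so its rules don't affect L(A).) Restricted to the reachable nonterminals, every rule has the form A → t or A → t B, and no two rules for the same A share a first terminal. The grammar encodes a DFA — one run per string.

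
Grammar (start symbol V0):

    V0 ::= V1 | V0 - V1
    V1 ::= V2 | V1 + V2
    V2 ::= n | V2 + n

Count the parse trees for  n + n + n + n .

8

Parse trees for n + n + n + n:
  [V0 [V1 [V2 [V2 [V2 [V2 n] + n] + n] + n]]]
  [V0 [V1 [V1 [V2 n]] + [V2 [V2 [V2 n] + n] + n]]]
  [V0 [V1 [V1 [V2 [V2 n] + n]] + [V2 [V2 n] + n]]]
  [V0 [V1 [V1 [V1 [V2 n]] + [V2 n]] + [V2 [V2 n] + n]]]
  [V0 [V1 [V1 [V2 [V2 [V2 n] + n] + n]] + [V2 n]]]
  [V0 [V1 [V1 [V1 [V2 n]] + [V2 [V2 n] + n]] + [V2 n]]]
  [V0 [V1 [V1 [V1 [V2 [V2 n] + n]] + [V2 n]] + [V2 n]]]
  [V0 [V1 [V1 [V1 [V1 [V2 n]] + [V2 n]] + [V2 n]] + [V2 n]]]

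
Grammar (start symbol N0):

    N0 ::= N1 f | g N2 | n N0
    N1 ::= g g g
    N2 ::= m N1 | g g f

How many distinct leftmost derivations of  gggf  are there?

2

Parse trees for gggf:
  [N0 [N1 g g g] f]
  [N0 g [N2 g g f]]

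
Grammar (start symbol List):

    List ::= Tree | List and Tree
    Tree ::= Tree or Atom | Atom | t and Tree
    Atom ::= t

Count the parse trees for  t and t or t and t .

3

Parse trees for t and t or t and t:
  [List [List [Tree [Tree t and [Tree [Atom t]]] or [Atom t]]] and [Tree [Atom t]]]
  [List [List [Tree t and [Tree [Tree [Atom t]] or [Atom t]]]] and [Tree [Atom t]]]
  [List [List [List [Tree [Atom t]]] and [Tree [Tree [Atom t]] or [Atom t]]] and [Tree [Atom t]]]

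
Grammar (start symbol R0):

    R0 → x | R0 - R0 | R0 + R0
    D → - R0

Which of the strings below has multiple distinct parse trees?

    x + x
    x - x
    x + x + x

x + x + x

x + x: 1 tree
x - x: 1 tree
x + x + x: 2 trees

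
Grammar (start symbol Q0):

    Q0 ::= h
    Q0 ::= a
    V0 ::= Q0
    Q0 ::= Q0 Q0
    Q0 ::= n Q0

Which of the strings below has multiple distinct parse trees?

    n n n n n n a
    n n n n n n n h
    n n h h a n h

n n n n n n a: 1 tree
n n n n n n n h: 1 tree
n n h h a n h: 28 trees

n n h h a n h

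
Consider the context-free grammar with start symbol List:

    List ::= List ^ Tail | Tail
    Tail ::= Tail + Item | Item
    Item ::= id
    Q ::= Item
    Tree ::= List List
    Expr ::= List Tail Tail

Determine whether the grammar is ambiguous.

Unambiguous

Only List, Tail, Item are reachable from List; ignoring the rest: This is a standard precedence ladder (List over Tail over Item), with each level left-recursive on its own operator ('^' at List, '+' at Tail). That structure is LR(1), hence unambiguous.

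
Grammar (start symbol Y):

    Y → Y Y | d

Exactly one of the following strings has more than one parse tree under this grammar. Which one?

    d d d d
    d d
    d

d d d d: 5 trees
d d: 1 tree
d: 1 tree

d d d d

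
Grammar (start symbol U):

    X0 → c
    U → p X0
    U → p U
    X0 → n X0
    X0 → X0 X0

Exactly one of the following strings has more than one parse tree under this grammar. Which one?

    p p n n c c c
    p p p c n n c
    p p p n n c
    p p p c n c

p p n n c c c

p p n n c c c: 9 trees
p p p c n n c: 1 tree
p p p n n c: 1 tree
p p p c n c: 1 tree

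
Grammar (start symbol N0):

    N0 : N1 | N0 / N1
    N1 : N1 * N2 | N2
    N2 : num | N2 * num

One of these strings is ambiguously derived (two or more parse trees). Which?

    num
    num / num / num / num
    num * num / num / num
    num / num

num * num / num / num

num: 1 tree
num / num / num / num: 1 tree
num * num / num / num: 2 trees
num / num: 1 tree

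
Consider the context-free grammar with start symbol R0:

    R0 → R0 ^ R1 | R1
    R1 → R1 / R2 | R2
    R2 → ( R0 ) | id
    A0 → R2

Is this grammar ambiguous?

Only R0, R1, R2 are reachable from R0; ignoring the rest: The grammar is stratified — R0 handles '^' (left-recursive), R1 handles '/', R2 atoms. Each operator has a fixed associativity and precedence level, so every string has one parse.

Unambiguous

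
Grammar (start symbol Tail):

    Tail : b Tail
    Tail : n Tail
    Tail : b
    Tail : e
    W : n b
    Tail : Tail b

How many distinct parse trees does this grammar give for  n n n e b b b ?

Parse trees for n n n e b b b (showing first 6 of 20):
  [Tail n [Tail n [Tail n [Tail [Tail [Tail [Tail e] b] b] b]]]]
  [Tail n [Tail n [Tail [Tail n [Tail [Tail [Tail e] b] b]] b]]]
  [Tail n [Tail n [Tail [Tail [Tail n [Tail [Tail e] b]] b] b]]]
  [Tail n [Tail n [Tail [Tail [Tail [Tail n [Tail e]] b] b] b]]]
  [Tail n [Tail [Tail n [Tail n [Tail [Tail [Tail e] b] b]]] b]]
  [Tail n [Tail [Tail n [Tail [Tail n [Tail [Tail e] b]] b]] b]]

20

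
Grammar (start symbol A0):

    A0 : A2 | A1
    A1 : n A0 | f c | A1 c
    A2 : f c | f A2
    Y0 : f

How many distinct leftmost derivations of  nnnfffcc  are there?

Parse trees for nnnfffcc:
  [A0 [A1 n [A0 [A1 n [A0 [A1 [A1 n [A0 [A2 f [A2 f [A2 f c]]]]] c]]]]]]
  [A0 [A1 n [A0 [A1 [A1 n [A0 [A1 n [A0 [A2 f [A2 f [A2 f c]]]]]]] c]]]]
  [A0 [A1 [A1 n [A0 [A1 n [A0 [A1 n [A0 [A2 f [A2 f [A2 f c]]]]]]]]] c]]

3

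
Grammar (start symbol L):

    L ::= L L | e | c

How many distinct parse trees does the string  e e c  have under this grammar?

2

Parse trees for e e c:
  [L [L e] [L [L e] [L c]]]
  [L [L [L e] [L e]] [L c]]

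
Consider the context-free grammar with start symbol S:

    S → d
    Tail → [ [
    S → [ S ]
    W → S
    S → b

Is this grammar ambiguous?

Only S is reachable from S; ignoring the rest: L(S) is { openⁿ atom closeⁿ : n ≥ 0 }. The bracket depth fixes n, and the derivation is forced at every step.

Unambiguous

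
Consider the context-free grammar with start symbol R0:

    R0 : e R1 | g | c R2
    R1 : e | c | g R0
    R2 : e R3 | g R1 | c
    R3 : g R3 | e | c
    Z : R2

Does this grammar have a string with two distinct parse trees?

Unambiguous

Only R0, R1, R2, R3 are reachable from R0; ignoring the rest: Restricted to the reachable nonterminals, every rule has the form A → t or A → t B, and no two rules for the same A share a first terminal. The grammar encodes a DFA — one run per string.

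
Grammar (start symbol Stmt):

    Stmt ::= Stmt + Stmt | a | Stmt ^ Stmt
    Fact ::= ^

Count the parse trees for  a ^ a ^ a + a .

Parse trees for a ^ a ^ a + a:
  [Stmt [Stmt [Stmt a] ^ [Stmt [Stmt a] ^ [Stmt a]]] + [Stmt a]]
  [Stmt [Stmt [Stmt [Stmt a] ^ [Stmt a]] ^ [Stmt a]] + [Stmt a]]
  [Stmt [Stmt a] ^ [Stmt [Stmt [Stmt a] ^ [Stmt a]] + [Stmt a]]]
  [Stmt [Stmt a] ^ [Stmt [Stmt a] ^ [Stmt [Stmt a] + [Stmt a]]]]
  [Stmt [Stmt [Stmt a] ^ [Stmt a]] ^ [Stmt [Stmt a] + [Stmt a]]]

5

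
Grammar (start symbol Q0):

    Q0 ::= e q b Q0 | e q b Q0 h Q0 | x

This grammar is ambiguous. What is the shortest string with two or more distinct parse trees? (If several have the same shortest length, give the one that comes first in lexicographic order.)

length 1: no string has ≥2 trees
length 4: no string has ≥2 trees
length 6: no string has ≥2 trees
length 7: no string has ≥2 trees
length 9: e q b e q b x h x has 2 parse trees

Two derivations of e q b e q b x h x:
  Q0 ⇒ e q b Q0 ⇒ e q b e q b Q0 h Q0 ⇒ e q b e q b x h Q0 ⇒ e q b e q b x h x
  Q0 ⇒ e q b Q0 h Q0 ⇒ e q b e q b Q0 h Q0 ⇒ e q b e q b x h Q0 ⇒ e q b e q b x h x

e q b e q b x h x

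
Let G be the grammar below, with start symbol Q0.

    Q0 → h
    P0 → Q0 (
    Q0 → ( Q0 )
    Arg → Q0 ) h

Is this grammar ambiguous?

Only Q0 is reachable from Q0; ignoring the rest: Each string is a nest of matched brackets around a single atom. An opening bracket forces the recursive rule; an atom forces the base rule.

Unambiguous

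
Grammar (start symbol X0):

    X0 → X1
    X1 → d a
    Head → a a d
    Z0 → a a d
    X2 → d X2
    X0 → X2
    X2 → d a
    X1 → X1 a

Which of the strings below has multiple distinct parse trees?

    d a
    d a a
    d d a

d a

d a: 2 trees
d a a: 1 tree
d d a: 1 tree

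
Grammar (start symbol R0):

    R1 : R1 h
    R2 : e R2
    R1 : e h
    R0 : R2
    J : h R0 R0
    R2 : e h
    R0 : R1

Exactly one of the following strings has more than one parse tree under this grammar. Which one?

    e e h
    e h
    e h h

e h

e e h: 1 tree
e h: 2 trees
e h h: 1 tree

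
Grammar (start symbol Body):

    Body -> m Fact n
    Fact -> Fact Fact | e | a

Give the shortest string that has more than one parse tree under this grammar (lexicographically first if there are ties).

m a a a n

length 3: no string has ≥2 trees
length 4: no string has ≥2 trees
length 5: m a a a n has 2 parse trees

Two derivations of m a a a n:
  Body ⇒ m Fact n ⇒ m Fact Fact n ⇒ m Fact Fact Fact n ⇒ m a Fact Fact n ⇒ m a a Fact n ⇒ m a a a n
  Body ⇒ m Fact n ⇒ m Fact Fact n ⇒ m a Fact n ⇒ m a Fact Fact n ⇒ m a a Fact n ⇒ m a a a n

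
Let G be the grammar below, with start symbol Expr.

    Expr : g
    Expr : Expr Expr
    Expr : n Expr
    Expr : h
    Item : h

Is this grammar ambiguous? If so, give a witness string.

Ambiguous

Witness: g g g

Derivation 1: Expr ⇒ Expr Expr ⇒ g Expr ⇒ g Expr Expr ⇒ g g Expr ⇒ g g g
Derivation 2: Expr ⇒ Expr Expr ⇒ Expr Expr Expr ⇒ g Expr Expr ⇒ g g Expr ⇒ g g g

Two distinct leftmost derivations for the same string.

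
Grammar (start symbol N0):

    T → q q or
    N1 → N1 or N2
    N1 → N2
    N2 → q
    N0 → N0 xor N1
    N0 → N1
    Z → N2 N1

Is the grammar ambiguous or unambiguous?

Unambiguous

(T, Z are unreachable from N0, so their rules don't affect L(N0).) This is a standard precedence ladder (N0 over N1 over N2), with each level left-recursive on its own operator ('xor' at N0, 'or' at N1). That structure is LR(1), hence unambiguous.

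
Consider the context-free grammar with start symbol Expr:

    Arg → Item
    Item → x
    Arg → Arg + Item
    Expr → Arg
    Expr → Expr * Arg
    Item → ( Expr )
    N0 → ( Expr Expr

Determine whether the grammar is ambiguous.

Only Expr, Arg, Item are reachable from Expr; ignoring the rest: The grammar is stratified — Expr handles '*' (left-recursive), Arg handles '+', Item atoms. Each operator has a fixed associativity and precedence level, so every string has one parse.

Unambiguous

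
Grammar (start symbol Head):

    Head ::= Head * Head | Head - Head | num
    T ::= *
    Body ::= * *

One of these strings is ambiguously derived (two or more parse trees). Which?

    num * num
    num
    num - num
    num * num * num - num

num * num * num - num

num * num: 1 tree
num: 1 tree
num - num: 1 tree
num * num * num - num: 5 trees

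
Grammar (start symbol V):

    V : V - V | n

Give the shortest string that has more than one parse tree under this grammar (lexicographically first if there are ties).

length 1: no string has ≥2 trees
length 3: no string has ≥2 trees
length 5: n - n - n has 2 parse trees

Two derivations of n - n - n:
  V ⇒ V - V ⇒ V - V - V ⇒ n - V - V ⇒ n - n - V ⇒ n - n - n
  V ⇒ V - V ⇒ n - V ⇒ n - V - V ⇒ n - n - V ⇒ n - n - n

n - n - n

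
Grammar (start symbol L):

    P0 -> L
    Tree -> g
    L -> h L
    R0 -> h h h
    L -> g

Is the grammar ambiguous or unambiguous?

Unambiguous

Only L is reachable from L; ignoring the rest: Restricted to the reachable nonterminals, every rule has the form A → t or A → t B, and no two rules for the same A share a first terminal. The grammar encodes a DFA — one run per string.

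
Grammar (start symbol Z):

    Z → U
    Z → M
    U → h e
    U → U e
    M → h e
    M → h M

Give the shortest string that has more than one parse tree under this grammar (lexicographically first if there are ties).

length 2: h e has 2 parse trees

Two derivations of h e:
  Z ⇒ U ⇒ h e
  Z ⇒ M ⇒ h e

h e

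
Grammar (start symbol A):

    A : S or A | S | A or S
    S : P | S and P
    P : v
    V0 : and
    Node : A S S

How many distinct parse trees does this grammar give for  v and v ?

Parse trees for v and v:
  [A [S [S [P v]] and [P v]]]

1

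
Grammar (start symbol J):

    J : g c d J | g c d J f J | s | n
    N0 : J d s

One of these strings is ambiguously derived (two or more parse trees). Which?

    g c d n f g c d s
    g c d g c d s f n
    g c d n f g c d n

g c d g c d s f n

g c d n f g c d s: 1 tree
g c d g c d s f n: 2 trees
g c d n f g c d n: 1 tree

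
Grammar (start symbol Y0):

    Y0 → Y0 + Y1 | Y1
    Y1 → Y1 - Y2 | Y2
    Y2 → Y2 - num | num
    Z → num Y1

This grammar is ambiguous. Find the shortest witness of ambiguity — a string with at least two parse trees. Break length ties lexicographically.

num - num

length 1: no string has ≥2 trees
length 3: num - num has 2 parse trees

Two derivations of num - num:
  Y0 ⇒ Y1 ⇒ Y1 - Y2 ⇒ Y2 - Y2 ⇒ num - Y2 ⇒ num - num
  Y0 ⇒ Y1 ⇒ Y2 ⇒ Y2 - num ⇒ num - num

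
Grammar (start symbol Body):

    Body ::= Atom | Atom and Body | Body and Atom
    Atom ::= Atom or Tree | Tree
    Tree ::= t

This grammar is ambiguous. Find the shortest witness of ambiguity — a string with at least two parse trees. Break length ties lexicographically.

t and t

length 1: no string has ≥2 trees
length 3: t and t has 2 parse trees

Two derivations of t and t:
  Body ⇒ Atom and Body ⇒ Tree and Body ⇒ t and Body ⇒ t and Atom ⇒ t and Tree ⇒ t and t
  Body ⇒ Body and Atom ⇒ Atom and Atom ⇒ Tree and Atom ⇒ t and Atom ⇒ t and Tree ⇒ t and t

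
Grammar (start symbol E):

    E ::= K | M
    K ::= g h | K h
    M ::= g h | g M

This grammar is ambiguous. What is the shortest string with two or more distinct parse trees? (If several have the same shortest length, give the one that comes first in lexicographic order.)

length 2: g h has 2 parse trees

Two derivations of g h:
  E ⇒ K ⇒ g h
  E ⇒ M ⇒ g h

g h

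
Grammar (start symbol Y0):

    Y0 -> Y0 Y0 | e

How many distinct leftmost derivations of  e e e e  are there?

Parse trees for e e e e:
  [Y0 [Y0 e] [Y0 [Y0 e] [Y0 [Y0 e] [Y0 e]]]]
  [Y0 [Y0 e] [Y0 [Y0 [Y0 e] [Y0 e]] [Y0 e]]]
  [Y0 [Y0 [Y0 e] [Y0 e]] [Y0 [Y0 e] [Y0 e]]]
  [Y0 [Y0 [Y0 e] [Y0 [Y0 e] [Y0 e]]] [Y0 e]]
  [Y0 [Y0 [Y0 [Y0 e] [Y0 e]] [Y0 e]] [Y0 e]]

5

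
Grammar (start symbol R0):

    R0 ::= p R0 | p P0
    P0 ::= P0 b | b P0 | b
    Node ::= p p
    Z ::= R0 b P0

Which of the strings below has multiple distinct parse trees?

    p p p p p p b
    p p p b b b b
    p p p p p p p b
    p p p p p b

p p p b b b b

p p p p p p b: 1 tree
p p p b b b b: 8 trees
p p p p p p p b: 1 tree
p p p p p b: 1 tree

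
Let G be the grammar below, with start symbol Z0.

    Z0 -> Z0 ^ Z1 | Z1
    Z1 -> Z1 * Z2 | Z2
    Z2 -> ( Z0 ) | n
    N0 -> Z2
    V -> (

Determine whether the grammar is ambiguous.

Unambiguous

Only Z0, Z1, Z2 are reachable from Z0; ignoring the rest: Z0 → Z0 ^ Z1 | Z1  ;  Z1 → Z1 * Z2 | Z2  — a left-associative chain with Z2 at the bottom. Each string factors uniquely by precedence.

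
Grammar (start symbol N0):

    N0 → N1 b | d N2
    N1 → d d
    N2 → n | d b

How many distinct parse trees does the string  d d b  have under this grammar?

2

Parse trees for d d b:
  [N0 [N1 d d] b]
  [N0 d [N2 d b]]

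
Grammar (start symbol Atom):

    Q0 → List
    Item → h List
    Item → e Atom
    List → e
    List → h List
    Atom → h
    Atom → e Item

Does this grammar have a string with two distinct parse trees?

Unambiguous

(Q0 is unreachable from Atom, so its rules don't affect L(Atom).) The reachable rules are right-linear with at most one rule per (nonterminal, next-terminal) pair. Each input token forces the next rule, so parsing is deterministic.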